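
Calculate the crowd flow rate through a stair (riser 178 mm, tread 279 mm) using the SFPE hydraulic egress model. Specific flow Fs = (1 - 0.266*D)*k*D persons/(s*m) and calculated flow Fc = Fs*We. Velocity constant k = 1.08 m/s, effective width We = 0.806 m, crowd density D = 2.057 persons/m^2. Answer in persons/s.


1 - 0.266*D = 1 - 0.266*2.057 = 0.45284
Fs = 0.45284 * 1.08 * 2.057 = 1.0060 persons/(s*m)
Fc = 1.0060 * 0.806 = 0.81084 persons/s

0.81084 persons/s


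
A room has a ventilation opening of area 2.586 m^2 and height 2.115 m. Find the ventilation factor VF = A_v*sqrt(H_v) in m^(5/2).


sqrt(H_v) = 1.4543
VF = 2.586 * 1.4543 = 3.7608 m^(5/2)

3.7608 m^(5/2)


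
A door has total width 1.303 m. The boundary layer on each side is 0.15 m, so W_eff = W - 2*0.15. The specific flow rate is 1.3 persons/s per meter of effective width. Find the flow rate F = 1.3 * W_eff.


W_eff = 1.303 - 0.30 = 1.003 m
F = 1.3 * 1.003 = 1.3039 persons/s

1.3039 persons/s


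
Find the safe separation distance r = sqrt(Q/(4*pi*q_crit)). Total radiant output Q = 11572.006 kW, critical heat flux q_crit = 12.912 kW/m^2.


4*pi*q_crit = 162.26
Q/(4*pi*q_crit) = 71.319
r = sqrt(71.319) = 8.4451 m

8.4451 m


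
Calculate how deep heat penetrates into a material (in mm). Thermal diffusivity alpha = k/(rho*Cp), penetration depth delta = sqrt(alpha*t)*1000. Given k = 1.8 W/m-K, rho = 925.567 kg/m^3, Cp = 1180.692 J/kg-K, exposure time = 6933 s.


alpha = 1.8 / (925.567 * 1180.692) = 1.6471e-06 m^2/s
alpha * t = 0.011420
delta = sqrt(0.011420) * 1000 = 106.86 mm

106.86 mm


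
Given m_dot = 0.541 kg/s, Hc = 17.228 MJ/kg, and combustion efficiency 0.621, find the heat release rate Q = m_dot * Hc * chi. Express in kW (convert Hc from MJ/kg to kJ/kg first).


Hc = 17.228 MJ/kg = 17.228 * 1000 kJ/kg = 17228 kJ/kg
Q = 0.541 kg/s * 17228 kJ/kg * 0.621 = 5787.9 kW

5787.9 kW


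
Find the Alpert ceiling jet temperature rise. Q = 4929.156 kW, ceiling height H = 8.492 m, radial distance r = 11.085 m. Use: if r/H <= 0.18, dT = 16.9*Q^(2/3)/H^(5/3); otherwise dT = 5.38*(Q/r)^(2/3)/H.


r/H = 11.085 / 8.492 = 1.3053
r/H > 0.18, so dT = 5.38*(Q/r)^(2/3)/H
Q/r = 444.67
(Q/r)^(2/3) = 58.258
dT = 5.38 * 58.258 / 8.492 = 36.909 K

36.909 K


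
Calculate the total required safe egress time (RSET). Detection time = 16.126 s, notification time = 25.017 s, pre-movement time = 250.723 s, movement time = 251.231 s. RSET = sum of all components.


Total = 16.126 + 25.017 + 250.723 + 251.231 = 543.097 s

543.097 s


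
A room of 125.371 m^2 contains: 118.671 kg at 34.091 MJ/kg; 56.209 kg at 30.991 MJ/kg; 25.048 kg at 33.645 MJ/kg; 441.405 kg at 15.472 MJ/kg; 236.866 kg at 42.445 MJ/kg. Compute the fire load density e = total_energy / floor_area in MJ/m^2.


Total energy = 118.671*34.091 + 56.209*30.991 + 25.048*33.645 + 441.405*15.472 + 236.866*42.445
= 4045.613 + 1741.973 + 842.7400 + 6829.418 + 10053.78
= 23513.52 MJ
e = 23513.52 / 125.371 = 187.55 MJ/m^2

187.55 MJ/m^2


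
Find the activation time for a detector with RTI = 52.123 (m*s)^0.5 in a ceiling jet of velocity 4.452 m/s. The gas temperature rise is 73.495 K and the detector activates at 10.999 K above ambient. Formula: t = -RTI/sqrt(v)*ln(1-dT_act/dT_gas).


dT_act/dT_gas = 0.14966
ln(1 - 0.14966) = -0.16211
t = -52.123 / sqrt(4.452) * -0.16211 = 4.0047 s

4.0047 s


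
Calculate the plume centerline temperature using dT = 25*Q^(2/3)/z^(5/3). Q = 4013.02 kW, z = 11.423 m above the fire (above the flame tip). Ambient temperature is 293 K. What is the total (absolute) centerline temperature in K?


Q^(2/3) = 252.53
z^(5/3) = 57.938
dT = 25 * 252.53 / 57.938 = 108.97 K
T = 293 + 108.97 = 401.97 K

401.97 K


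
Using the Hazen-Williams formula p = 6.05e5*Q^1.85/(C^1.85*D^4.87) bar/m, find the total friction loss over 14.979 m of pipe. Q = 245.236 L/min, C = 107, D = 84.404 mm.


Q^1.85 = 26347
C^1.85 = 5680.2
D^4.87 = 2.4065e+09
p/m = 0.0011661 bar/m
p_total = 0.0011661 * 14.979 = 0.017467 bar

0.017467 bar


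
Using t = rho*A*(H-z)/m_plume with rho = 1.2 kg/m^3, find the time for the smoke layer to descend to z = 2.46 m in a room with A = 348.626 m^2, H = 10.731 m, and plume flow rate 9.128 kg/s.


H - z = 8.271 m
t = 1.2 * 348.626 * 8.271 / 9.128 = 379.07 s

379.07 s


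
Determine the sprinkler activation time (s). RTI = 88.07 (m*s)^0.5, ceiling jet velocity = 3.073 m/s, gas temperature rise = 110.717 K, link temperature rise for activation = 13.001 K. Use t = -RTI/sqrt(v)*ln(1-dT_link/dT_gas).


dT_link/dT_gas = 0.11743
ln(1 - 0.11743) = -0.12491
t = -88.07 / sqrt(3.073) * -0.12491 = 6.2755 s

6.2755 s


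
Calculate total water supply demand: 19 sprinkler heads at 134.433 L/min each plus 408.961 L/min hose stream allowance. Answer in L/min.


Sprinkler demand = 19 * 134.433 = 2554.227 L/min
Total = 2554.227 + 408.961 = 2963.188 L/min

2963.188 L/min


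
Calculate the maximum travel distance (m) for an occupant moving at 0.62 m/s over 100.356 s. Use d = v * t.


d = 0.62 * 100.356 = 62.221 m

62.221 m


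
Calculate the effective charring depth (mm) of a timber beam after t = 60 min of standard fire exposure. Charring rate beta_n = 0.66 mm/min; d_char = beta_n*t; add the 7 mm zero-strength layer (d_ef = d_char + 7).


d_char = 0.66 * 60 = 39.6 mm
d_ef = 39.6 + 1.0*7 = 46.6 mm

46.6 mm


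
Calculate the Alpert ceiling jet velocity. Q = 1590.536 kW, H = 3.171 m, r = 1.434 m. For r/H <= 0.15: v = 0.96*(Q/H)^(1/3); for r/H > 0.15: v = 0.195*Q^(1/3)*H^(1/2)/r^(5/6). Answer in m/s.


r/H = 1.434 / 3.171 = 0.45222
r/H > 0.15, so v = 0.195*Q^(1/3)*H^(1/2)/r^(5/6)
Q^(1/3) = 11.673
H^(1/2) = 1.7807
r^(5/6) = 1.3504
v = 0.195 * 11.673 * 1.7807 / 1.3504 = 3.0016 m/s

3.0016 m/s


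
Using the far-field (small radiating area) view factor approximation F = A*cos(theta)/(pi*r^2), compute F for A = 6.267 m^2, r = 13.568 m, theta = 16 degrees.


cos(16 deg) = 0.96126
pi*r^2 = 578.34
F = 6.267 * 0.96126 / 578.34 = 0.010416

0.010416


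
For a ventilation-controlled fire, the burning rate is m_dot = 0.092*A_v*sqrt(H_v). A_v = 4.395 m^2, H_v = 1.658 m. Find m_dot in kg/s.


sqrt(H_v) = 1.2876
m_dot = 0.092 * 4.395 * 1.2876 = 0.52064 kg/s

0.52064 kg/s


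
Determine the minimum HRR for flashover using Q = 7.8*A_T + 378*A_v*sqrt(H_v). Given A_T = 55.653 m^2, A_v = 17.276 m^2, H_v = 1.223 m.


7.8*A_T = 434.09
sqrt(H_v) = 1.1059
378*A_v*sqrt(H_v) = 7221.8
Q = 434.09 + 7221.8 = 7655.9 kW

7655.9 kW


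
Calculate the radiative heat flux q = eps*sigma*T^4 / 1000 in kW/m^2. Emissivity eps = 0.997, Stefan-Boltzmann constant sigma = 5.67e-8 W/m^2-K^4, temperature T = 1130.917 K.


T^4 = 1.6358e+12
q = 0.997 * 5.67e-8 * 1.6358e+12 / 1000 = 92.470 kW/m^2

92.470 kW/m^2


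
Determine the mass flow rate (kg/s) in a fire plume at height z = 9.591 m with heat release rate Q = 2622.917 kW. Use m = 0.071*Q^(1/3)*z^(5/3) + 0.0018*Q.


Q^(1/3) = 13.791
z^(5/3) = 43.295
First term = 0.071 * 13.791 * 43.295 = 42.393
Second term = 0.0018 * 2622.917 = 4.7213
m = 47.114 kg/s

47.114 kg/s


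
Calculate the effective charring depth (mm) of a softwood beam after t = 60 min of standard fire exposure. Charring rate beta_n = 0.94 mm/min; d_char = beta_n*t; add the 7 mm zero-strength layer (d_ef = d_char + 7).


d_char = 0.94 * 60 = 56.4 mm
d_ef = 56.4 + 1.0*7 = 63.4 mm

63.4 mm


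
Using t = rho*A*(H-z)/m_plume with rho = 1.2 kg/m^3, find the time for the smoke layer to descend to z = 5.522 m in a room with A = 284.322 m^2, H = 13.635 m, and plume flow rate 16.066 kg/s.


H - z = 8.113 m
t = 1.2 * 284.322 * 8.113 / 16.066 = 172.29 s

172.29 s


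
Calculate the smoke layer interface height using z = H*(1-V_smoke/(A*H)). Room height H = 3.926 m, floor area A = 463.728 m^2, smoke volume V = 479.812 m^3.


V/(A*H) = 0.26355
1 - 0.26355 = 0.73645
z = 3.926 * 0.73645 = 2.8913 m

2.8913 m


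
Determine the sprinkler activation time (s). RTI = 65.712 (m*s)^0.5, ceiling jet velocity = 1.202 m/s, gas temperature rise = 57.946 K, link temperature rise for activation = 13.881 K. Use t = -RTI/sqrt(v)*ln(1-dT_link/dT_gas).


dT_link/dT_gas = 0.23955
ln(1 - 0.23955) = -0.27385
t = -65.712 / sqrt(1.202) * -0.27385 = 16.413 s

16.413 s


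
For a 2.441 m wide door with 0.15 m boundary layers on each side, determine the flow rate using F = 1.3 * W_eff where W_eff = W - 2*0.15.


W_eff = 2.441 - 0.30 = 2.141 m
F = 1.3 * 2.141 = 2.7833 persons/s

2.7833 persons/s


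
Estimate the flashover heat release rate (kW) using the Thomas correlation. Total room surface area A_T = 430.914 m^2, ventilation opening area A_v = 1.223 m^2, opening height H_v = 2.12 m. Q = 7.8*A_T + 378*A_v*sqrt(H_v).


7.8*A_T = 3361.1
sqrt(H_v) = 1.4560
378*A_v*sqrt(H_v) = 673.11
Q = 3361.1 + 673.11 = 4034.2 kW

4034.2 kW


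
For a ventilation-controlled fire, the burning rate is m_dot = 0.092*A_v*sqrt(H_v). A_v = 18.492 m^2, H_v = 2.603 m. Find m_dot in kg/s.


sqrt(H_v) = 1.6134
m_dot = 0.092 * 18.492 * 1.6134 = 2.7448 kg/s

2.7448 kg/s


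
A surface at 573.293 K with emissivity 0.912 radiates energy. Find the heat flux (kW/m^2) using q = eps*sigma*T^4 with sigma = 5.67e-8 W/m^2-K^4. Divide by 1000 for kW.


T^4 = 1.0802e+11
q = 0.912 * 5.67e-8 * 1.0802e+11 / 1000 = 5.5858 kW/m^2

5.5858 kW/m^2


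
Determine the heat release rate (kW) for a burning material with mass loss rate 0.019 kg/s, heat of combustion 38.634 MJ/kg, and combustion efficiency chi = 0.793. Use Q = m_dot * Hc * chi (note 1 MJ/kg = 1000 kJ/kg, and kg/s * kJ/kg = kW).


Hc = 38.634 MJ/kg = 38.634 * 1000 kJ/kg = 38634 kJ/kg
Q = 0.019 kg/s * 38634 kJ/kg * 0.793 = 582.10 kW

582.10 kW


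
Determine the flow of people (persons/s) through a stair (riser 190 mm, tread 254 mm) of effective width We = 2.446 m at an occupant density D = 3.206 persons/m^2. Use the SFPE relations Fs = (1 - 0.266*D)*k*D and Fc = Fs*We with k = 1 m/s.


1 - 0.266*D = 1 - 0.266*3.206 = 0.14720
Fs = 0.14720 * 1 * 3.206 = 0.47194 persons/(s*m)
Fc = 0.47194 * 2.446 = 1.1544 persons/s

1.1544 persons/s


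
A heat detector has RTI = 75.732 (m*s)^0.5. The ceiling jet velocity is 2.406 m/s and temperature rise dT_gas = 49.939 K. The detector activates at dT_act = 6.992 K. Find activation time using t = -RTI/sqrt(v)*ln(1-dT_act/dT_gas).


dT_act/dT_gas = 0.14001
ln(1 - 0.14001) = -0.15084
t = -75.732 / sqrt(2.406) * -0.15084 = 7.3644 s

7.3644 s


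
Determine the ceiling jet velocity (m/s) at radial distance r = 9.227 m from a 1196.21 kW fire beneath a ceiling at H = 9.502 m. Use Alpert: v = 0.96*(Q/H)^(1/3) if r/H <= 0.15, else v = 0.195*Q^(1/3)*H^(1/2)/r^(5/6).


r/H = 9.227 / 9.502 = 0.97106
r/H > 0.15, so v = 0.195*Q^(1/3)*H^(1/2)/r^(5/6)
Q^(1/3) = 10.615
H^(1/2) = 3.0825
r^(5/6) = 6.3711
v = 0.195 * 10.615 * 3.0825 / 6.3711 = 1.0015 m/s

1.0015 m/s


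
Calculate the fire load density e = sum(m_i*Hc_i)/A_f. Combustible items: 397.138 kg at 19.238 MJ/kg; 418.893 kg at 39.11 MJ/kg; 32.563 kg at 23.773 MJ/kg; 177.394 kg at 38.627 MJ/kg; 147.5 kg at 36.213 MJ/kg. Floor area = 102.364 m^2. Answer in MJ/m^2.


Total energy = 397.138*19.238 + 418.893*39.11 + 32.563*23.773 + 177.394*38.627 + 147.5*36.213
= 7640.141 + 16382.91 + 774.1202 + 6852.198 + 5341.418
= 36990.78 MJ
e = 36990.78 / 102.364 = 361.37 MJ/m^2

361.37 MJ/m^2


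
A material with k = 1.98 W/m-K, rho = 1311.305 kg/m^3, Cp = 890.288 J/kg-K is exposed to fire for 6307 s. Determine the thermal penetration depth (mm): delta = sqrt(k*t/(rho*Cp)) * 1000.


alpha = 1.98 / (1311.305 * 890.288) = 1.6960e-06 m^2/s
alpha * t = 0.010697
delta = sqrt(0.010697) * 1000 = 103.43 mm

103.43 mm


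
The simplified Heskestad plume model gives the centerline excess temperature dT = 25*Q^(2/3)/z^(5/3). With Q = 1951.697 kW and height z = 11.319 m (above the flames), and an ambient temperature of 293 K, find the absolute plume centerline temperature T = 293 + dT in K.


Q^(2/3) = 156.17
z^(5/3) = 57.062
dT = 25 * 156.17 / 57.062 = 68.423 K
T = 293 + 68.423 = 361.42 K

361.42 K


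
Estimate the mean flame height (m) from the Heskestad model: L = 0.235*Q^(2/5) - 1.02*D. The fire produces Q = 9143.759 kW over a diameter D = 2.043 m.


Q^(2/5) = 38.410
0.235 * Q^(2/5) = 9.0265
1.02 * D = 2.0839
L = 6.9426 m

6.9426 m


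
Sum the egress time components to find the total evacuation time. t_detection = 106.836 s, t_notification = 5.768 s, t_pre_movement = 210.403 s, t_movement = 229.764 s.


Total = 106.836 + 5.768 + 210.403 + 229.764 = 552.771 s

552.771 s


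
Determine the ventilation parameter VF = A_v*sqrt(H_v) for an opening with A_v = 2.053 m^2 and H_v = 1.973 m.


sqrt(H_v) = 1.4046
VF = 2.053 * 1.4046 = 2.8837 m^(5/2)

2.8837 m^(5/2)


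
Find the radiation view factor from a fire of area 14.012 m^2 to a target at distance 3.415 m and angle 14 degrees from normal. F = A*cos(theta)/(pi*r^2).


cos(14 deg) = 0.97030
pi*r^2 = 36.638
F = 14.012 * 0.97030 / 36.638 = 0.37108

0.37108


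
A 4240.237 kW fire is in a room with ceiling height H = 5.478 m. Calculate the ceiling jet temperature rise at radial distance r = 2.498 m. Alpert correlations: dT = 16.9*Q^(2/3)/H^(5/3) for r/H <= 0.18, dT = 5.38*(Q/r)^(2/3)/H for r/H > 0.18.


r/H = 2.498 / 5.478 = 0.45601
r/H > 0.18, so dT = 5.38*(Q/r)^(2/3)/H
Q/r = 1697.5
(Q/r)^(2/3) = 142.30
dT = 5.38 * 142.30 / 5.478 = 139.75 K

139.75 K


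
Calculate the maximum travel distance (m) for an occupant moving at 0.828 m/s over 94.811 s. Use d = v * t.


d = 0.828 * 94.811 = 78.504 m

78.504 m


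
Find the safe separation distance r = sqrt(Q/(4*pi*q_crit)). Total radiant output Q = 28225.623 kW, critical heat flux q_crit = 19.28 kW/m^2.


4*pi*q_crit = 242.28
Q/(4*pi*q_crit) = 116.50
r = sqrt(116.50) = 10.794 m

10.794 m


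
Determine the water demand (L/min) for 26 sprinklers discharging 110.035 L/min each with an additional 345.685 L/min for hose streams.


Sprinkler demand = 26 * 110.035 = 2860.91 L/min
Total = 2860.91 + 345.685 = 3206.595 L/min

3206.595 L/min


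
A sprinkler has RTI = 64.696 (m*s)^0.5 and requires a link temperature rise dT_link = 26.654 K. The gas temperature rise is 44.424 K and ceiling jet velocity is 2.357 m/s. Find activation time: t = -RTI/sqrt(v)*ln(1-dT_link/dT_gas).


dT_link/dT_gas = 0.59999
ln(1 - 0.59999) = -0.91627
t = -64.696 / sqrt(2.357) * -0.91627 = 38.612 s

38.612 s


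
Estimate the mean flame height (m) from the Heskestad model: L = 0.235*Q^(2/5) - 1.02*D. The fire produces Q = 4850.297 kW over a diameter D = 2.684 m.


Q^(2/5) = 29.806
0.235 * Q^(2/5) = 7.0045
1.02 * D = 2.7377
L = 4.2668 m

4.2668 m


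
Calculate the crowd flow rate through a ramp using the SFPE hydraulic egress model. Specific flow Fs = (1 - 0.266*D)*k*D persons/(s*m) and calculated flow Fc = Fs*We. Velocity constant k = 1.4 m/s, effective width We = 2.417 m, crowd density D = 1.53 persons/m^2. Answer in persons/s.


1 - 0.266*D = 1 - 0.266*1.53 = 0.59302
Fs = 0.59302 * 1.4 * 1.53 = 1.2702 persons/(s*m)
Fc = 1.2702 * 2.417 = 3.0702 persons/s

3.0702 persons/s


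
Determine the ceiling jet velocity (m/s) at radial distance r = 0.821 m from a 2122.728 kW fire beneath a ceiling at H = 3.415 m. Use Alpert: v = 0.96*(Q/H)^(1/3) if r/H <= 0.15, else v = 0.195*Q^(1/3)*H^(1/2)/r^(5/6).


r/H = 0.821 / 3.415 = 0.24041
r/H > 0.15, so v = 0.195*Q^(1/3)*H^(1/2)/r^(5/6)
Q^(1/3) = 12.852
H^(1/2) = 1.8480
r^(5/6) = 0.84844
v = 0.195 * 12.852 * 1.8480 / 0.84844 = 5.4585 m/s

5.4585 m/s


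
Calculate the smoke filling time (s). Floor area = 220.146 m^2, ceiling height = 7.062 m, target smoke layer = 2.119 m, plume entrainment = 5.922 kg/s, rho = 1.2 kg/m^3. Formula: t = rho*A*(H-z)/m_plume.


H - z = 4.943 m
t = 1.2 * 220.146 * 4.943 / 5.922 = 220.50 s

220.50 s


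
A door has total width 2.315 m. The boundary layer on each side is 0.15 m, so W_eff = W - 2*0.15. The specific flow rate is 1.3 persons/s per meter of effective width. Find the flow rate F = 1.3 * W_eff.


W_eff = 2.315 - 0.30 = 2.015 m
F = 1.3 * 2.015 = 2.6195 persons/s

2.6195 persons/s


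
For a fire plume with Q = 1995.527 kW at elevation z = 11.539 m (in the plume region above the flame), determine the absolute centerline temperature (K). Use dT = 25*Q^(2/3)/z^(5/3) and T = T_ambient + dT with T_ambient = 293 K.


Q^(2/3) = 158.50
z^(5/3) = 58.922
dT = 25 * 158.50 / 58.922 = 67.251 K
T = 293 + 67.251 = 360.25 K

360.25 K


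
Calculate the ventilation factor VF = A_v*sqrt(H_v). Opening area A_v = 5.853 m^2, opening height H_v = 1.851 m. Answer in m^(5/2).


sqrt(H_v) = 1.3605
VF = 5.853 * 1.3605 = 7.9631 m^(5/2)

7.9631 m^(5/2)


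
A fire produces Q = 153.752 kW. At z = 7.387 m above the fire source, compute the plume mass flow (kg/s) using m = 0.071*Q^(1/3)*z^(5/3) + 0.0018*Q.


Q^(1/3) = 5.3572
z^(5/3) = 28.019
First term = 0.071 * 5.3572 * 28.019 = 10.657
Second term = 0.0018 * 153.752 = 0.27675
m = 10.934 kg/s

10.934 kg/s


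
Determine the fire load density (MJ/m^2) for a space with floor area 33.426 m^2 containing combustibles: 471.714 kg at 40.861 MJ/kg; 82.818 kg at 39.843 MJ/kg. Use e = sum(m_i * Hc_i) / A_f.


Total energy = 471.714*40.861 + 82.818*39.843
= 19274.71 + 3299.718
= 22574.42 MJ
e = 22574.42 / 33.426 = 675.36 MJ/m^2

675.36 MJ/m^2


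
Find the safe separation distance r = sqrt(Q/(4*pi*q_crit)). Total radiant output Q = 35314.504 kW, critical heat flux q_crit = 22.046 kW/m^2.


4*pi*q_crit = 277.04
Q/(4*pi*q_crit) = 127.47
r = sqrt(127.47) = 11.290 m

11.290 m


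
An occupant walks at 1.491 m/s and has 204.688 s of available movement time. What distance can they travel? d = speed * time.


d = 1.491 * 204.688 = 305.19 m

305.19 m


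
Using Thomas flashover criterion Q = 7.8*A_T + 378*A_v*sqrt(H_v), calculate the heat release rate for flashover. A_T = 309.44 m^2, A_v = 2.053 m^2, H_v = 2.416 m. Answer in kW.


7.8*A_T = 2413.632
sqrt(H_v) = 1.5543
378*A_v*sqrt(H_v) = 1206.2
Q = 2413.632 + 1206.2 = 3619.9 kW

3619.9 kW


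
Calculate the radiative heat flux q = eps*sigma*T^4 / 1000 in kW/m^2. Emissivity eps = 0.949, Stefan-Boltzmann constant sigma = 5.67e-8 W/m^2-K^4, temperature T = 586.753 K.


T^4 = 1.1853e+11
q = 0.949 * 5.67e-8 * 1.1853e+11 / 1000 = 6.3778 kW/m^2

6.3778 kW/m^2


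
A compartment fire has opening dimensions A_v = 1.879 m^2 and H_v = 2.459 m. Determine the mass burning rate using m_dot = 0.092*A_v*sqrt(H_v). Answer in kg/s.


sqrt(H_v) = 1.5681
m_dot = 0.092 * 1.879 * 1.5681 = 0.27108 kg/s

0.27108 kg/s


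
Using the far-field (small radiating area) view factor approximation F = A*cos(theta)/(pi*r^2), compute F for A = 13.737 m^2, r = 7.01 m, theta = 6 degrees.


cos(6 deg) = 0.99452
pi*r^2 = 154.38
F = 13.737 * 0.99452 / 154.38 = 0.088495

0.088495


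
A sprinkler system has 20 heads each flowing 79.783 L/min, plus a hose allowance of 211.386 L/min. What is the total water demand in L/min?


Sprinkler demand = 20 * 79.783 = 1595.66 L/min
Total = 1595.66 + 211.386 = 1807.046 L/min

1807.046 L/min


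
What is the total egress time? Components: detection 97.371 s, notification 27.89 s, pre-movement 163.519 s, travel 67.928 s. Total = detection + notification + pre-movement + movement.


Total = 97.371 + 27.89 + 163.519 + 67.928 = 356.708 s

356.708 s


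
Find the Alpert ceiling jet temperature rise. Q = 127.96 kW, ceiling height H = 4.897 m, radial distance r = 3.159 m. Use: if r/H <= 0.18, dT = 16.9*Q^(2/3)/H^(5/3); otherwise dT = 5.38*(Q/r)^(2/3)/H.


r/H = 3.159 / 4.897 = 0.64509
r/H > 0.18, so dT = 5.38*(Q/r)^(2/3)/H
Q/r = 40.506
(Q/r)^(2/3) = 11.795
dT = 5.38 * 11.795 / 4.897 = 12.958 K

12.958 K


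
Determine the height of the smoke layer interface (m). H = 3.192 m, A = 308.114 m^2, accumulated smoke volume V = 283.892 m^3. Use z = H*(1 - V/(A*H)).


V/(A*H) = 0.28865
1 - 0.28865 = 0.71135
z = 3.192 * 0.71135 = 2.2706 m

2.2706 m


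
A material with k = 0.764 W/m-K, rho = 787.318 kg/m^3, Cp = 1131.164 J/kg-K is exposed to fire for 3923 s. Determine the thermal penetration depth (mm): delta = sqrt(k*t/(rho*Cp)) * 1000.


alpha = 0.764 / (787.318 * 1131.164) = 8.5786e-07 m^2/s
alpha * t = 0.0033654
delta = sqrt(0.0033654) * 1000 = 58.012 mm

58.012 mm


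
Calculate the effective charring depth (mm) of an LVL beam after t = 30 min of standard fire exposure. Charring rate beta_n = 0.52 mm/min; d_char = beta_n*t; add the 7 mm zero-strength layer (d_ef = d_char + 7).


d_char = 0.52 * 30 = 15.6 mm
d_ef = 15.6 + 1.0*7 = 22.6 mm

22.6 mm


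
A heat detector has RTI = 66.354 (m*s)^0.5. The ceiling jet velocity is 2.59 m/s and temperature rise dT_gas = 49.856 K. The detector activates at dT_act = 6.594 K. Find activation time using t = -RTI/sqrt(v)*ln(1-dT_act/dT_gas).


dT_act/dT_gas = 0.13226
ln(1 - 0.13226) = -0.14186
t = -66.354 / sqrt(2.59) * -0.14186 = 5.8491 s

5.8491 s


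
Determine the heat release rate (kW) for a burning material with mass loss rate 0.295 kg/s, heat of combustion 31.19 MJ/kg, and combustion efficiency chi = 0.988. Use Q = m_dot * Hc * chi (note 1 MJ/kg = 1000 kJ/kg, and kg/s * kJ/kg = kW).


Hc = 31.19 MJ/kg = 31.19 * 1000 kJ/kg = 31190 kJ/kg
Q = 0.295 kg/s * 31190 kJ/kg * 0.988 = 9090.6 kW

9090.6 kW


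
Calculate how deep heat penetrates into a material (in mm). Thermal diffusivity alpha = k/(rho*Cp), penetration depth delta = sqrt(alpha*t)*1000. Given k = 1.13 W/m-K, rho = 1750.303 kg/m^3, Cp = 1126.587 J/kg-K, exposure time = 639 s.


alpha = 1.13 / (1750.303 * 1126.587) = 5.7306e-07 m^2/s
alpha * t = 0.00036619
delta = sqrt(0.00036619) * 1000 = 19.136 mm

19.136 mm


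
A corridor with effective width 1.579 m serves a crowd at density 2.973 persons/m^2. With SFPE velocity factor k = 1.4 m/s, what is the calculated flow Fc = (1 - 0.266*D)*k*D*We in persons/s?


1 - 0.266*D = 1 - 0.266*2.973 = 0.20918
Fs = 0.20918 * 1.4 * 2.973 = 0.87066 persons/(s*m)
Fc = 0.87066 * 1.579 = 1.3748 persons/s

1.3748 persons/s


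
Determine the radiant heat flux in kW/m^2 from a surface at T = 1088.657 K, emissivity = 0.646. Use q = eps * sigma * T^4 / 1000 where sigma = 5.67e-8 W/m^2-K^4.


T^4 = 1.4046e+12
q = 0.646 * 5.67e-8 * 1.4046e+12 / 1000 = 51.449 kW/m^2

51.449 kW/m^2


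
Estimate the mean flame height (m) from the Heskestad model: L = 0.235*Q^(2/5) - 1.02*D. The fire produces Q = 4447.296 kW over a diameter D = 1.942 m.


Q^(2/5) = 28.790
0.235 * Q^(2/5) = 6.7656
1.02 * D = 1.9808
L = 4.7848 m

4.7848 m


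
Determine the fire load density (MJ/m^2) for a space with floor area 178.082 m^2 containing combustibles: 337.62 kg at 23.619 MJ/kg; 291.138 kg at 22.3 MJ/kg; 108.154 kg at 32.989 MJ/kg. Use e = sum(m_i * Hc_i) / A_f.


Total energy = 337.62*23.619 + 291.138*22.3 + 108.154*32.989
= 7974.247 + 6492.377 + 3567.892
= 18034.52 MJ
e = 18034.52 / 178.082 = 101.27 MJ/m^2

101.27 MJ/m^2


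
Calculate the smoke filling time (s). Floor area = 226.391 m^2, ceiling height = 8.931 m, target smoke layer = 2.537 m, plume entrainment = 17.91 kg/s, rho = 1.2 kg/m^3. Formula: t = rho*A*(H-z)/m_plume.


H - z = 6.394 m
t = 1.2 * 226.391 * 6.394 / 17.91 = 96.988 s

96.988 s


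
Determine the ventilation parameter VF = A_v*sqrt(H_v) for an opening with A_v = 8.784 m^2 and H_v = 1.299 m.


sqrt(H_v) = 1.1397
VF = 8.784 * 1.1397 = 10.011 m^(5/2)

10.011 m^(5/2)


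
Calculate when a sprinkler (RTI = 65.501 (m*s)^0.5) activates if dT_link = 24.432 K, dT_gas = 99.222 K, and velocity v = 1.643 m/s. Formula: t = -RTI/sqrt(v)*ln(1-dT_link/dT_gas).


dT_link/dT_gas = 0.24624
ln(1 - 0.24624) = -0.28268
t = -65.501 / sqrt(1.643) * -0.28268 = 14.445 s

14.445 s


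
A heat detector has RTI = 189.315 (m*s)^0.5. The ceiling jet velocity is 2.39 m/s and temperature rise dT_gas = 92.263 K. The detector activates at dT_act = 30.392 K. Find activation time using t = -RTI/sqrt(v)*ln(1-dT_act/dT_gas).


dT_act/dT_gas = 0.32941
ln(1 - 0.32941) = -0.39959
t = -189.315 / sqrt(2.39) * -0.39959 = 48.933 s

48.933 s


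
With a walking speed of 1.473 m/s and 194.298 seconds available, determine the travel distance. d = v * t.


d = 1.473 * 194.298 = 286.20 m

286.20 m


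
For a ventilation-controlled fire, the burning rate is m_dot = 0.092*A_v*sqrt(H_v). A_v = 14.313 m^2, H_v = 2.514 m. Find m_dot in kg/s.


sqrt(H_v) = 1.5856
m_dot = 0.092 * 14.313 * 1.5856 = 2.0879 kg/s

2.0879 kg/s


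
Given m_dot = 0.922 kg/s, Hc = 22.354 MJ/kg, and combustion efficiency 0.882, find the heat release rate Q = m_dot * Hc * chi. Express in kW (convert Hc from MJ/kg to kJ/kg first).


Hc = 22.354 MJ/kg = 22.354 * 1000 kJ/kg = 22354 kJ/kg
Q = 0.922 kg/s * 22354 kJ/kg * 0.882 = 18178 kW

18178 kW


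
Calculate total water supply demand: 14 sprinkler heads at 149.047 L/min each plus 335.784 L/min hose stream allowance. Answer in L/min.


Sprinkler demand = 14 * 149.047 = 2086.658 L/min
Total = 2086.658 + 335.784 = 2422.442 L/min

2422.442 L/min


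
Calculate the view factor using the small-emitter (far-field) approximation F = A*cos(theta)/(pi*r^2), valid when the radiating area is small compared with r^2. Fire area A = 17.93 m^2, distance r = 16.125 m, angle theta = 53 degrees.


cos(53 deg) = 0.60182
pi*r^2 = 816.86
F = 17.93 * 0.60182 / 816.86 = 0.013210

0.013210


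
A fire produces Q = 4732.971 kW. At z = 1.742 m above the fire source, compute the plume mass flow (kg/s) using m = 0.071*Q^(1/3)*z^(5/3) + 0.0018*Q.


Q^(1/3) = 16.790
z^(5/3) = 2.5220
First term = 0.071 * 16.790 * 2.5220 = 3.0064
Second term = 0.0018 * 4732.971 = 8.5193
m = 11.526 kg/s

11.526 kg/s


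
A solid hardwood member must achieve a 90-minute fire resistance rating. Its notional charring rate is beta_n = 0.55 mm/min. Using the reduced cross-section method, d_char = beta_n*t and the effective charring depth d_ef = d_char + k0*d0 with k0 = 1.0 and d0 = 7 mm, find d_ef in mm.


d_char = 0.55 * 90 = 49.5 mm
d_ef = 49.5 + 1.0*7 = 56.5 mm

56.5 mm


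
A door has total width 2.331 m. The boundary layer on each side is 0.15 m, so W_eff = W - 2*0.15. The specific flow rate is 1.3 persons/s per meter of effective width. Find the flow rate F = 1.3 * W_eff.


W_eff = 2.331 - 0.30 = 2.031 m
F = 1.3 * 2.031 = 2.6403 persons/s

2.6403 persons/s


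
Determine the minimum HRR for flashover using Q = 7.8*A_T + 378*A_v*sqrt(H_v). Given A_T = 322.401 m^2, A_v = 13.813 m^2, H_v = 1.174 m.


7.8*A_T = 2514.7
sqrt(H_v) = 1.0835
378*A_v*sqrt(H_v) = 5657.4
Q = 2514.7 + 5657.4 = 8172.1 kW

8172.1 kW


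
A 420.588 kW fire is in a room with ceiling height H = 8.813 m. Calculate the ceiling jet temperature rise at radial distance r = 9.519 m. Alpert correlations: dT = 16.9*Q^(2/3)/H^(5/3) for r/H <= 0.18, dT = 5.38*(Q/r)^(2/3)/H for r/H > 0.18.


r/H = 9.519 / 8.813 = 1.0801
r/H > 0.18, so dT = 5.38*(Q/r)^(2/3)/H
Q/r = 44.184
(Q/r)^(2/3) = 12.498
dT = 5.38 * 12.498 / 8.813 = 7.6296 K

7.6296 K


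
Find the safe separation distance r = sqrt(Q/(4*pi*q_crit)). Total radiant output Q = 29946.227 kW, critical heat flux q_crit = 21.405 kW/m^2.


4*pi*q_crit = 268.98
Q/(4*pi*q_crit) = 111.33
r = sqrt(111.33) = 10.551 m

10.551 m


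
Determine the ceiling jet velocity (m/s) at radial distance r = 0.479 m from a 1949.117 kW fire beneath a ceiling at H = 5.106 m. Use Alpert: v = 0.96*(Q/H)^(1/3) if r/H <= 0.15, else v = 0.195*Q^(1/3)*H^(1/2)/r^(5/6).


r/H = 0.479 / 5.106 = 0.093811
r/H <= 0.15, so v = 0.96*(Q/H)^(1/3)
Q/H = 381.73
(Q/H)^(1/3) = 7.2541
v = 0.96 * 7.2541 = 6.9640 m/s

6.9640 m/s


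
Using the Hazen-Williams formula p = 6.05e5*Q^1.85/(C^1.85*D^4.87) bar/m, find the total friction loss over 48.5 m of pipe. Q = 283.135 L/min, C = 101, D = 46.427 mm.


Q^1.85 = 34371
C^1.85 = 5105.0
D^4.87 = 1.3097e+08
p/m = 0.031101 bar/m
p_total = 0.031101 * 48.5 = 1.5084 bar

1.5084 bar


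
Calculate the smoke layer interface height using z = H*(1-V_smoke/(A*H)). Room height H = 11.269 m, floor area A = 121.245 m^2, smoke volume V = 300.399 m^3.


V/(A*H) = 0.21986
1 - 0.21986 = 0.78014
z = 11.269 * 0.78014 = 8.7914 m

8.7914 m


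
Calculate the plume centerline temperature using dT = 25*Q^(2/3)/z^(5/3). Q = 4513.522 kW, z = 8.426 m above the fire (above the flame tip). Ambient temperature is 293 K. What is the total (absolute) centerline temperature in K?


Q^(2/3) = 273.11
z^(5/3) = 34.890
dT = 25 * 273.11 / 34.890 = 195.70 K
T = 293 + 195.70 = 488.70 K

488.70 K


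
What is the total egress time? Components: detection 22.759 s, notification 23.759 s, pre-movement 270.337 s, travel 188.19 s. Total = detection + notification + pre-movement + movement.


Total = 22.759 + 23.759 + 270.337 + 188.19 = 505.045 s

505.045 s


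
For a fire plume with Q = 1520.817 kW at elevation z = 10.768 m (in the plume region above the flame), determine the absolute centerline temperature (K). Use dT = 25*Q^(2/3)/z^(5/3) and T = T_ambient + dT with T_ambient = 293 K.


Q^(2/3) = 132.25
z^(5/3) = 52.508
dT = 25 * 132.25 / 52.508 = 62.965 K
T = 293 + 62.965 = 355.97 K

355.97 K


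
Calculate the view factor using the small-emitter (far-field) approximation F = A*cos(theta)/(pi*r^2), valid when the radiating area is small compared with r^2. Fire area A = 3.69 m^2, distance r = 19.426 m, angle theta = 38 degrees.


cos(38 deg) = 0.78801
pi*r^2 = 1185.5
F = 3.69 * 0.78801 / 1185.5 = 0.0024527

0.0024527


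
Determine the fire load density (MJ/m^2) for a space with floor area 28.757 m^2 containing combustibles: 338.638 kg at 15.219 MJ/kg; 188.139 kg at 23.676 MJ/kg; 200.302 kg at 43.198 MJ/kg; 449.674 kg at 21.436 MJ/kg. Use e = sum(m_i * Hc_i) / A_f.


Total energy = 338.638*15.219 + 188.139*23.676 + 200.302*43.198 + 449.674*21.436
= 5153.732 + 4454.379 + 8652.646 + 9639.212
= 27899.97 MJ
e = 27899.97 / 28.757 = 970.20 MJ/m^2

970.20 MJ/m^2


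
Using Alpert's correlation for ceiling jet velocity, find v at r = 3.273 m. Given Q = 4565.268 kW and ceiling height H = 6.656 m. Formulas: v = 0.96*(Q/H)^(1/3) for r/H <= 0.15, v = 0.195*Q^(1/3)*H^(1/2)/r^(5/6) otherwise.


r/H = 3.273 / 6.656 = 0.49174
r/H > 0.15, so v = 0.195*Q^(1/3)*H^(1/2)/r^(5/6)
Q^(1/3) = 16.589
H^(1/2) = 2.5799
r^(5/6) = 2.6861
v = 0.195 * 16.589 * 2.5799 / 2.6861 = 3.1070 m/s

3.1070 m/s


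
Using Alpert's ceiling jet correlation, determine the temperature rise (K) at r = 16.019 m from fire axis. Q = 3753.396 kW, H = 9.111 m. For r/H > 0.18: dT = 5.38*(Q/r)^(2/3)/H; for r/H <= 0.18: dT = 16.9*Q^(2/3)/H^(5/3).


r/H = 16.019 / 9.111 = 1.7582
r/H > 0.18, so dT = 5.38*(Q/r)^(2/3)/H
Q/r = 234.31
(Q/r)^(2/3) = 38.007
dT = 5.38 * 38.007 / 9.111 = 22.443 K

22.443 K


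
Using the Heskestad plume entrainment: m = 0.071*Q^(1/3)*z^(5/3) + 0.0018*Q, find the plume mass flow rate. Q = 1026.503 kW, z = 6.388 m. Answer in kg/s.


Q^(1/3) = 10.088
z^(5/3) = 21.993
First term = 0.071 * 10.088 * 21.993 = 15.751
Second term = 0.0018 * 1026.503 = 1.8477
m = 17.599 kg/s

17.599 kg/s


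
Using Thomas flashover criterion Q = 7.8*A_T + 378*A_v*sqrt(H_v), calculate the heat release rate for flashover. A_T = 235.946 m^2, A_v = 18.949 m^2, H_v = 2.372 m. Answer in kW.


7.8*A_T = 1840.4
sqrt(H_v) = 1.5401
378*A_v*sqrt(H_v) = 11032
Q = 1840.4 + 11032 = 12872 kW

12872 kW


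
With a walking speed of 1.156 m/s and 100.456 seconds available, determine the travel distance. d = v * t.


d = 1.156 * 100.456 = 116.13 m

116.13 m


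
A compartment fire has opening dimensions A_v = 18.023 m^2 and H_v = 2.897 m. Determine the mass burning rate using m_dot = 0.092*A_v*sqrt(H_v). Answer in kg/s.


sqrt(H_v) = 1.7021
m_dot = 0.092 * 18.023 * 1.7021 = 2.8222 kg/s

2.8222 kg/s


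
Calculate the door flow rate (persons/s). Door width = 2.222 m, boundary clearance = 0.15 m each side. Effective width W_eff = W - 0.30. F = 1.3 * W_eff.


W_eff = 2.222 - 0.30 = 1.922 m
F = 1.3 * 1.922 = 2.4986 persons/s

2.4986 persons/s


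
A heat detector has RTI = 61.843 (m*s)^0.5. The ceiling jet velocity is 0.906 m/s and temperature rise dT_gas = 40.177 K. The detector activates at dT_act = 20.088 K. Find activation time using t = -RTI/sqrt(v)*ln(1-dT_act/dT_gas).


dT_act/dT_gas = 0.49999
ln(1 - 0.49999) = -0.69312
t = -61.843 / sqrt(0.906) * -0.69312 = 45.034 s

45.034 s


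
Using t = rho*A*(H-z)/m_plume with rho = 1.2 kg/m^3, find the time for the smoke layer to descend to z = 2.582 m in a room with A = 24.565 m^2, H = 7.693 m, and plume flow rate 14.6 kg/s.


H - z = 5.111 m
t = 1.2 * 24.565 * 5.111 / 14.6 = 10.319 s

10.319 s


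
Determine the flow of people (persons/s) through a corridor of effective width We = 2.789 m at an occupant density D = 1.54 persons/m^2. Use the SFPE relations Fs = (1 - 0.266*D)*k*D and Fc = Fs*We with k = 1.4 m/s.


1 - 0.266*D = 1 - 0.266*1.54 = 0.59036
Fs = 0.59036 * 1.4 * 1.54 = 1.2728 persons/(s*m)
Fc = 1.2728 * 2.789 = 3.5499 persons/s

3.5499 persons/s


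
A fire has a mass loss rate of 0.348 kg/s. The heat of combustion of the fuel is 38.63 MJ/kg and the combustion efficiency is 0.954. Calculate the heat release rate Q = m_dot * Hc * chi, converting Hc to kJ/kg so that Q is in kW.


Hc = 38.63 MJ/kg = 38.63 * 1000 kJ/kg = 38630 kJ/kg
Q = 0.348 kg/s * 38630 kJ/kg * 0.954 = 12825 kW

12825 kW


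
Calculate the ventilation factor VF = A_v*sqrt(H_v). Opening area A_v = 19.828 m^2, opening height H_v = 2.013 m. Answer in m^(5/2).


sqrt(H_v) = 1.4188
VF = 19.828 * 1.4188 = 28.132 m^(5/2)

28.132 m^(5/2)


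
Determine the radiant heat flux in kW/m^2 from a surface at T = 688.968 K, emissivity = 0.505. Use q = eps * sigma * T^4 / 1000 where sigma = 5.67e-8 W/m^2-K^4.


T^4 = 2.2532e+11
q = 0.505 * 5.67e-8 * 2.2532e+11 / 1000 = 6.4516 kW/m^2

6.4516 kW/m^2


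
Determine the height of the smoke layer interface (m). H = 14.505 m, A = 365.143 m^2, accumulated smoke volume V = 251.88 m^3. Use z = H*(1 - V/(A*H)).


V/(A*H) = 0.047557
1 - 0.047557 = 0.95244
z = 14.505 * 0.95244 = 13.815 m

13.815 m


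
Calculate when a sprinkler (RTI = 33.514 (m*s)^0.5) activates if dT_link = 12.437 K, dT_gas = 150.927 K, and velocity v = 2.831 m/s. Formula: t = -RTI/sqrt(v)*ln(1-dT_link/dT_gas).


dT_link/dT_gas = 0.082404
ln(1 - 0.082404) = -0.085998
t = -33.514 / sqrt(2.831) * -0.085998 = 1.7130 s

1.7130 s


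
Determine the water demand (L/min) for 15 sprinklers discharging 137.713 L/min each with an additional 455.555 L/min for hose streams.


Sprinkler demand = 15 * 137.713 = 2065.695 L/min
Total = 2065.695 + 455.555 = 2521.25 L/min

2521.25 L/min


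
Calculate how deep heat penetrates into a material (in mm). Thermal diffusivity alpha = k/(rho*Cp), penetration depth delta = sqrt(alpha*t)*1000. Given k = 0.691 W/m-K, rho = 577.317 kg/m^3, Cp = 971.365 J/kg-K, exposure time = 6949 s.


alpha = 0.691 / (577.317 * 971.365) = 1.2322e-06 m^2/s
alpha * t = 0.0085626
delta = sqrt(0.0085626) * 1000 = 92.534 mm

92.534 mm


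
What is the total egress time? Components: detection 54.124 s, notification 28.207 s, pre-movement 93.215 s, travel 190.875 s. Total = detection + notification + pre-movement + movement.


Total = 54.124 + 28.207 + 93.215 + 190.875 = 366.421 s

366.421 s


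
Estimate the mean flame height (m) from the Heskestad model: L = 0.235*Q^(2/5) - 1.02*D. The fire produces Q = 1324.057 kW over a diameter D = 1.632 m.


Q^(2/5) = 17.732
0.235 * Q^(2/5) = 4.1671
1.02 * D = 1.6646
L = 2.5024 m

2.5024 m


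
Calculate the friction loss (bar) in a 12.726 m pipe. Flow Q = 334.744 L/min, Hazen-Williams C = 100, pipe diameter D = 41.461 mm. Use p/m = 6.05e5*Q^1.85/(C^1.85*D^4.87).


Q^1.85 = 46851
C^1.85 = 5011.9
D^4.87 = 7.5493e+07
p/m = 0.074915 bar/m
p_total = 0.074915 * 12.726 = 0.95337 bar

0.95337 bar


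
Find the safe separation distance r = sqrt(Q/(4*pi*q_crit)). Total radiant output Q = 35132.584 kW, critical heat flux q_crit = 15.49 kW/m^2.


4*pi*q_crit = 194.65
Q/(4*pi*q_crit) = 180.49
r = sqrt(180.49) = 13.435 m

13.435 m


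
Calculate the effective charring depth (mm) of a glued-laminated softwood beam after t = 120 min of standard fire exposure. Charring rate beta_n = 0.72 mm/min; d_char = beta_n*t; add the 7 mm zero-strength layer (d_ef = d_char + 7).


d_char = 0.72 * 120 = 86.4 mm
d_ef = 86.4 + 1.0*7 = 93.4 mm

93.4 mm


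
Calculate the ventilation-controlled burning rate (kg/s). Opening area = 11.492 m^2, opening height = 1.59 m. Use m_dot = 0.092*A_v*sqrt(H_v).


sqrt(H_v) = 1.2610
m_dot = 0.092 * 11.492 * 1.2610 = 1.3332 kg/s

1.3332 kg/s


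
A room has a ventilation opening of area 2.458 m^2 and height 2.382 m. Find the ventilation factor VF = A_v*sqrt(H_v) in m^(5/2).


sqrt(H_v) = 1.5434
VF = 2.458 * 1.5434 = 3.7936 m^(5/2)

3.7936 m^(5/2)


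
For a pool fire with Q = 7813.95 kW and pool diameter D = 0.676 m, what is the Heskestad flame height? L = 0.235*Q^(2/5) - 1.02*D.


Q^(2/5) = 36.070
0.235 * Q^(2/5) = 8.4765
1.02 * D = 0.68952
L = 7.7870 m

7.7870 m


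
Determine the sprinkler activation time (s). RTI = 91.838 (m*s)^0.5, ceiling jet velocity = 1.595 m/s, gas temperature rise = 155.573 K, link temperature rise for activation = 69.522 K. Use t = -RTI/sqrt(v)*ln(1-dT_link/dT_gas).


dT_link/dT_gas = 0.44688
ln(1 - 0.44688) = -0.59217
t = -91.838 / sqrt(1.595) * -0.59217 = 43.062 s

43.062 s


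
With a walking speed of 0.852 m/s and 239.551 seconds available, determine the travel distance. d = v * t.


d = 0.852 * 239.551 = 204.10 m

204.10 m


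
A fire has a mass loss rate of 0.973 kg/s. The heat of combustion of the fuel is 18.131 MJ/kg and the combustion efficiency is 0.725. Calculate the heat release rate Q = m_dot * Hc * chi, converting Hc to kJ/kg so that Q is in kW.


Hc = 18.131 MJ/kg = 18.131 * 1000 kJ/kg = 18131 kJ/kg
Q = 0.973 kg/s * 18131 kJ/kg * 0.725 = 12790 kW

12790 kW


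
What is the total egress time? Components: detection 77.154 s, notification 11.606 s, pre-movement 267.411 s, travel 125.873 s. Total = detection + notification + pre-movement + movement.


Total = 77.154 + 11.606 + 267.411 + 125.873 = 482.044 s

482.044 s


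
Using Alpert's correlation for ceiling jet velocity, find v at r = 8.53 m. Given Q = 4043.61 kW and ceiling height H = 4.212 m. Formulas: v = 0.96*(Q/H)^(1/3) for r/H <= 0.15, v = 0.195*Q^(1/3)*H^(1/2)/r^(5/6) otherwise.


r/H = 8.53 / 4.212 = 2.0252
r/H > 0.15, so v = 0.195*Q^(1/3)*H^(1/2)/r^(5/6)
Q^(1/3) = 15.931
H^(1/2) = 2.0523
r^(5/6) = 5.9675
v = 0.195 * 15.931 * 2.0523 / 5.9675 = 1.0684 m/s

1.0684 m/s


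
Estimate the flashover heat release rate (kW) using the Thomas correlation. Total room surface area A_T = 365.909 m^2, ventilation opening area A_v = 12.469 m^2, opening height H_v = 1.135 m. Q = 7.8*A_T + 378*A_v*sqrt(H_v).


7.8*A_T = 2854.1
sqrt(H_v) = 1.0654
378*A_v*sqrt(H_v) = 5021.4
Q = 2854.1 + 5021.4 = 7875.5 kW

7875.5 kW


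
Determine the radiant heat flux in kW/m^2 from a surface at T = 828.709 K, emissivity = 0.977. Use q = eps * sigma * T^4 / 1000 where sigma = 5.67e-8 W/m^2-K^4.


T^4 = 4.7164e+11
q = 0.977 * 5.67e-8 * 4.7164e+11 / 1000 = 26.127 kW/m^2

26.127 kW/m^2


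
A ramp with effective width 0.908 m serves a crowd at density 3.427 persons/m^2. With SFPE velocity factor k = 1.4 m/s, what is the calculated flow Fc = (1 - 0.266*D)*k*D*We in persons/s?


1 - 0.266*D = 1 - 0.266*3.427 = 0.088418
Fs = 0.088418 * 1.4 * 3.427 = 0.42421 persons/(s*m)
Fc = 0.42421 * 0.908 = 0.38518 persons/s

0.38518 persons/s


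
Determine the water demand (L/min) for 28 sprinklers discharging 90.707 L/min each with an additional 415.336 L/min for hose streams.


Sprinkler demand = 28 * 90.707 = 2539.796 L/min
Total = 2539.796 + 415.336 = 2955.132 L/min

2955.132 L/min


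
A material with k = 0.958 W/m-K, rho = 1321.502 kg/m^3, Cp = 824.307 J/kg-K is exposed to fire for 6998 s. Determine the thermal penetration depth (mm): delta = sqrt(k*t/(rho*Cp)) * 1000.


alpha = 0.958 / (1321.502 * 824.307) = 8.7945e-07 m^2/s
alpha * t = 0.0061544
delta = sqrt(0.0061544) * 1000 = 78.450 mm

78.450 mm
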